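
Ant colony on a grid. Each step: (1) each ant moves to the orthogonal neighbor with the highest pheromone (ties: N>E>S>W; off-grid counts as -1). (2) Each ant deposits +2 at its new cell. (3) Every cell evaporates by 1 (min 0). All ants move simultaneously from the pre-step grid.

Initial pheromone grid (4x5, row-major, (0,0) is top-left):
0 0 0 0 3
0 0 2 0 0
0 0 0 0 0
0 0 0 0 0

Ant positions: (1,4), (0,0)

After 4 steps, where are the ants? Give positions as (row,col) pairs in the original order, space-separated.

Step 1: ant0:(1,4)->N->(0,4) | ant1:(0,0)->E->(0,1)
  grid max=4 at (0,4)
Step 2: ant0:(0,4)->S->(1,4) | ant1:(0,1)->E->(0,2)
  grid max=3 at (0,4)
Step 3: ant0:(1,4)->N->(0,4) | ant1:(0,2)->E->(0,3)
  grid max=4 at (0,4)
Step 4: ant0:(0,4)->W->(0,3) | ant1:(0,3)->E->(0,4)
  grid max=5 at (0,4)

(0,3) (0,4)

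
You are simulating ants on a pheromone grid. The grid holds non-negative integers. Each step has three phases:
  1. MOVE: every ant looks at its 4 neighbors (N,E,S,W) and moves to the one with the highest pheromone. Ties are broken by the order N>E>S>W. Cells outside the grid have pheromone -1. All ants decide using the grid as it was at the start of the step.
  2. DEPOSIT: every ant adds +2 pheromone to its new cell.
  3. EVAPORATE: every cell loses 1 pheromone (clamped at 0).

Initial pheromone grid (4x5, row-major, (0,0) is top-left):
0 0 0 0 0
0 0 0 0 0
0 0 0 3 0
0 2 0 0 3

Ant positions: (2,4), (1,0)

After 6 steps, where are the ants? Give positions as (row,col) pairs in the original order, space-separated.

Step 1: ant0:(2,4)->S->(3,4) | ant1:(1,0)->N->(0,0)
  grid max=4 at (3,4)
Step 2: ant0:(3,4)->N->(2,4) | ant1:(0,0)->E->(0,1)
  grid max=3 at (3,4)
Step 3: ant0:(2,4)->S->(3,4) | ant1:(0,1)->E->(0,2)
  grid max=4 at (3,4)
Step 4: ant0:(3,4)->N->(2,4) | ant1:(0,2)->E->(0,3)
  grid max=3 at (3,4)
Step 5: ant0:(2,4)->S->(3,4) | ant1:(0,3)->E->(0,4)
  grid max=4 at (3,4)
Step 6: ant0:(3,4)->N->(2,4) | ant1:(0,4)->S->(1,4)
  grid max=3 at (3,4)

(2,4) (1,4)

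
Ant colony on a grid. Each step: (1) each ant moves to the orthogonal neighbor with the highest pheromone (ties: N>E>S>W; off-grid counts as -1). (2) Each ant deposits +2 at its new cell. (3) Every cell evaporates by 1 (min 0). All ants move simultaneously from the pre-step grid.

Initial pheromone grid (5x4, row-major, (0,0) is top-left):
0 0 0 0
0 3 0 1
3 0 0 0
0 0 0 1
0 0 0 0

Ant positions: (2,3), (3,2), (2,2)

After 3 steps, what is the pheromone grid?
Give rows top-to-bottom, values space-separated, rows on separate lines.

After step 1: ants at (1,3),(3,3),(1,2)
  0 0 0 0
  0 2 1 2
  2 0 0 0
  0 0 0 2
  0 0 0 0
After step 2: ants at (1,2),(2,3),(1,3)
  0 0 0 0
  0 1 2 3
  1 0 0 1
  0 0 0 1
  0 0 0 0
After step 3: ants at (1,3),(1,3),(1,2)
  0 0 0 0
  0 0 3 6
  0 0 0 0
  0 0 0 0
  0 0 0 0

0 0 0 0
0 0 3 6
0 0 0 0
0 0 0 0
0 0 0 0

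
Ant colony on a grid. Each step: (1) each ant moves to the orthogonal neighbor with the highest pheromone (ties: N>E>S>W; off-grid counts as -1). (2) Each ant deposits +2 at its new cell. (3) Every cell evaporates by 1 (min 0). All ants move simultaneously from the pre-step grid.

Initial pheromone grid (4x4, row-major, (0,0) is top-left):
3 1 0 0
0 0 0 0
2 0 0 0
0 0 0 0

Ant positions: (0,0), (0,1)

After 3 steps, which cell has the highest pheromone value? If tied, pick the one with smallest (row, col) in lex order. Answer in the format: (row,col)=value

Answer: (0,0)=6

Derivation:
Step 1: ant0:(0,0)->E->(0,1) | ant1:(0,1)->W->(0,0)
  grid max=4 at (0,0)
Step 2: ant0:(0,1)->W->(0,0) | ant1:(0,0)->E->(0,1)
  grid max=5 at (0,0)
Step 3: ant0:(0,0)->E->(0,1) | ant1:(0,1)->W->(0,0)
  grid max=6 at (0,0)
Final grid:
  6 4 0 0
  0 0 0 0
  0 0 0 0
  0 0 0 0
Max pheromone 6 at (0,0)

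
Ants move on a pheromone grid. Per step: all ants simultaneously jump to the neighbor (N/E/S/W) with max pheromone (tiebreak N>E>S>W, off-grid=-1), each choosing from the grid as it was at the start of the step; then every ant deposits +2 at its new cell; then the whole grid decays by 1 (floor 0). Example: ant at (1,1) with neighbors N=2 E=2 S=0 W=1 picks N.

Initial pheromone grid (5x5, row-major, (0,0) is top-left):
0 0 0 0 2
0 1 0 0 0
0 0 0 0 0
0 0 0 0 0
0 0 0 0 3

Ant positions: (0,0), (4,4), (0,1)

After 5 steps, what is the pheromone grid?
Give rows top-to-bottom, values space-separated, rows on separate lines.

After step 1: ants at (0,1),(3,4),(1,1)
  0 1 0 0 1
  0 2 0 0 0
  0 0 0 0 0
  0 0 0 0 1
  0 0 0 0 2
After step 2: ants at (1,1),(4,4),(0,1)
  0 2 0 0 0
  0 3 0 0 0
  0 0 0 0 0
  0 0 0 0 0
  0 0 0 0 3
After step 3: ants at (0,1),(3,4),(1,1)
  0 3 0 0 0
  0 4 0 0 0
  0 0 0 0 0
  0 0 0 0 1
  0 0 0 0 2
After step 4: ants at (1,1),(4,4),(0,1)
  0 4 0 0 0
  0 5 0 0 0
  0 0 0 0 0
  0 0 0 0 0
  0 0 0 0 3
After step 5: ants at (0,1),(3,4),(1,1)
  0 5 0 0 0
  0 6 0 0 0
  0 0 0 0 0
  0 0 0 0 1
  0 0 0 0 2

0 5 0 0 0
0 6 0 0 0
0 0 0 0 0
0 0 0 0 1
0 0 0 0 2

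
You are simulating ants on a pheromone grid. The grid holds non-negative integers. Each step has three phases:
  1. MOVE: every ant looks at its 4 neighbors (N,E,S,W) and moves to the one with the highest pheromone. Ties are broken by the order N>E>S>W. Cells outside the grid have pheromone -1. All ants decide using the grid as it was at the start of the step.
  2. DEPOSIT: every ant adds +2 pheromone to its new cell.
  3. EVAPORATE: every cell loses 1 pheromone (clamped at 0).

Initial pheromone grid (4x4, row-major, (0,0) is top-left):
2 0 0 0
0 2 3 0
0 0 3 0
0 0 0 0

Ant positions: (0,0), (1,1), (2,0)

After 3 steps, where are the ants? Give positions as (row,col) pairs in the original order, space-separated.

Step 1: ant0:(0,0)->E->(0,1) | ant1:(1,1)->E->(1,2) | ant2:(2,0)->N->(1,0)
  grid max=4 at (1,2)
Step 2: ant0:(0,1)->S->(1,1) | ant1:(1,2)->S->(2,2) | ant2:(1,0)->N->(0,0)
  grid max=3 at (1,2)
Step 3: ant0:(1,1)->E->(1,2) | ant1:(2,2)->N->(1,2) | ant2:(0,0)->E->(0,1)
  grid max=6 at (1,2)

(1,2) (1,2) (0,1)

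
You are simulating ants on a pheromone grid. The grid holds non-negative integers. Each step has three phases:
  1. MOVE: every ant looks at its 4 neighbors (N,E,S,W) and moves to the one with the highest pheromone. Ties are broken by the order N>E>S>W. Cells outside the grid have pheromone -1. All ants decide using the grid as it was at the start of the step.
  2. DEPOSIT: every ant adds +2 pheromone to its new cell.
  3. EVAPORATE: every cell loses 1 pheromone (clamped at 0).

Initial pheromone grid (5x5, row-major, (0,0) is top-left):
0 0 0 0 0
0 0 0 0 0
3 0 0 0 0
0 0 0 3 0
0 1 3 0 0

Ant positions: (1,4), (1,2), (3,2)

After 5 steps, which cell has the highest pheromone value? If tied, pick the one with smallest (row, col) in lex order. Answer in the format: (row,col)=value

Answer: (0,4)=5

Derivation:
Step 1: ant0:(1,4)->N->(0,4) | ant1:(1,2)->N->(0,2) | ant2:(3,2)->E->(3,3)
  grid max=4 at (3,3)
Step 2: ant0:(0,4)->S->(1,4) | ant1:(0,2)->E->(0,3) | ant2:(3,3)->N->(2,3)
  grid max=3 at (3,3)
Step 3: ant0:(1,4)->N->(0,4) | ant1:(0,3)->E->(0,4) | ant2:(2,3)->S->(3,3)
  grid max=4 at (3,3)
Step 4: ant0:(0,4)->S->(1,4) | ant1:(0,4)->S->(1,4) | ant2:(3,3)->N->(2,3)
  grid max=3 at (1,4)
Step 5: ant0:(1,4)->N->(0,4) | ant1:(1,4)->N->(0,4) | ant2:(2,3)->S->(3,3)
  grid max=5 at (0,4)
Final grid:
  0 0 0 0 5
  0 0 0 0 2
  0 0 0 0 0
  0 0 0 4 0
  0 0 0 0 0
Max pheromone 5 at (0,4)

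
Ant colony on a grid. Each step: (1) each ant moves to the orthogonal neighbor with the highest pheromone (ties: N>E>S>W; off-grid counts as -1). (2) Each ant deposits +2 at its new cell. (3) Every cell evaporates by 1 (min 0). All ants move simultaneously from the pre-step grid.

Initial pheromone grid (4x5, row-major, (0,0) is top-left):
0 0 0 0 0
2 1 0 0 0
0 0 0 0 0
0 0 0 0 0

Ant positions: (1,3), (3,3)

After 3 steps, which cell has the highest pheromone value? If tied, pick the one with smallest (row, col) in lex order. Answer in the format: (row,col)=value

Step 1: ant0:(1,3)->N->(0,3) | ant1:(3,3)->N->(2,3)
  grid max=1 at (0,3)
Step 2: ant0:(0,3)->E->(0,4) | ant1:(2,3)->N->(1,3)
  grid max=1 at (0,4)
Step 3: ant0:(0,4)->S->(1,4) | ant1:(1,3)->N->(0,3)
  grid max=1 at (0,3)
Final grid:
  0 0 0 1 0
  0 0 0 0 1
  0 0 0 0 0
  0 0 0 0 0
Max pheromone 1 at (0,3)

Answer: (0,3)=1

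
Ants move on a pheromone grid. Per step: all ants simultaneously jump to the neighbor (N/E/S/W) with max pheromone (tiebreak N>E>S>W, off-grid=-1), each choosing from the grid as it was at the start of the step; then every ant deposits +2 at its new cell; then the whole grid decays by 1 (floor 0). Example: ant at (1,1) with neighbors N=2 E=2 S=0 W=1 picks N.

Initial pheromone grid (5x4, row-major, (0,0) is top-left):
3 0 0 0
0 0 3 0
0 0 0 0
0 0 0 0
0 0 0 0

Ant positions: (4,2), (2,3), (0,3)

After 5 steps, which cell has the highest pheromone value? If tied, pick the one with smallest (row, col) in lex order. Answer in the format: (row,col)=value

Step 1: ant0:(4,2)->N->(3,2) | ant1:(2,3)->N->(1,3) | ant2:(0,3)->S->(1,3)
  grid max=3 at (1,3)
Step 2: ant0:(3,2)->N->(2,2) | ant1:(1,3)->W->(1,2) | ant2:(1,3)->W->(1,2)
  grid max=5 at (1,2)
Step 3: ant0:(2,2)->N->(1,2) | ant1:(1,2)->E->(1,3) | ant2:(1,2)->E->(1,3)
  grid max=6 at (1,2)
Step 4: ant0:(1,2)->E->(1,3) | ant1:(1,3)->W->(1,2) | ant2:(1,3)->W->(1,2)
  grid max=9 at (1,2)
Step 5: ant0:(1,3)->W->(1,2) | ant1:(1,2)->E->(1,3) | ant2:(1,2)->E->(1,3)
  grid max=10 at (1,2)
Final grid:
  0 0 0 0
  0 0 10 9
  0 0 0 0
  0 0 0 0
  0 0 0 0
Max pheromone 10 at (1,2)

Answer: (1,2)=10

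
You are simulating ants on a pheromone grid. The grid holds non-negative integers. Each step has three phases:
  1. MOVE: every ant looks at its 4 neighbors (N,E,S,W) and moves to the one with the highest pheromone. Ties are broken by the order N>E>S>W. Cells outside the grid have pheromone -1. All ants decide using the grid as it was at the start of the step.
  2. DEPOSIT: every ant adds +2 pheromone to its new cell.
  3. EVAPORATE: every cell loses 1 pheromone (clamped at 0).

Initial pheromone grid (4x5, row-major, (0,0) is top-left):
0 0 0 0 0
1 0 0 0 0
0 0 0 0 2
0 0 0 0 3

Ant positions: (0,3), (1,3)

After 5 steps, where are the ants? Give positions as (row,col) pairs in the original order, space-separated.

Step 1: ant0:(0,3)->E->(0,4) | ant1:(1,3)->N->(0,3)
  grid max=2 at (3,4)
Step 2: ant0:(0,4)->W->(0,3) | ant1:(0,3)->E->(0,4)
  grid max=2 at (0,3)
Step 3: ant0:(0,3)->E->(0,4) | ant1:(0,4)->W->(0,3)
  grid max=3 at (0,3)
Step 4: ant0:(0,4)->W->(0,3) | ant1:(0,3)->E->(0,4)
  grid max=4 at (0,3)
Step 5: ant0:(0,3)->E->(0,4) | ant1:(0,4)->W->(0,3)
  grid max=5 at (0,3)

(0,4) (0,3)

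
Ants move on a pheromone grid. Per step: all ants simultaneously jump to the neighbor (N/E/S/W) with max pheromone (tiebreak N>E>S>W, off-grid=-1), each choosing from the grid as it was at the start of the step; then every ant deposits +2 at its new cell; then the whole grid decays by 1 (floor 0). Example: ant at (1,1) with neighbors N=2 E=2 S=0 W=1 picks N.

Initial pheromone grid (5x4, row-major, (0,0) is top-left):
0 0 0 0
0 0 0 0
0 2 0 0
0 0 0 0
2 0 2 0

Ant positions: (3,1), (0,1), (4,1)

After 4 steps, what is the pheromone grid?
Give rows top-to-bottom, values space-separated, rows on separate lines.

After step 1: ants at (2,1),(0,2),(4,2)
  0 0 1 0
  0 0 0 0
  0 3 0 0
  0 0 0 0
  1 0 3 0
After step 2: ants at (1,1),(0,3),(3,2)
  0 0 0 1
  0 1 0 0
  0 2 0 0
  0 0 1 0
  0 0 2 0
After step 3: ants at (2,1),(1,3),(4,2)
  0 0 0 0
  0 0 0 1
  0 3 0 0
  0 0 0 0
  0 0 3 0
After step 4: ants at (1,1),(0,3),(3,2)
  0 0 0 1
  0 1 0 0
  0 2 0 0
  0 0 1 0
  0 0 2 0

0 0 0 1
0 1 0 0
0 2 0 0
0 0 1 0
0 0 2 0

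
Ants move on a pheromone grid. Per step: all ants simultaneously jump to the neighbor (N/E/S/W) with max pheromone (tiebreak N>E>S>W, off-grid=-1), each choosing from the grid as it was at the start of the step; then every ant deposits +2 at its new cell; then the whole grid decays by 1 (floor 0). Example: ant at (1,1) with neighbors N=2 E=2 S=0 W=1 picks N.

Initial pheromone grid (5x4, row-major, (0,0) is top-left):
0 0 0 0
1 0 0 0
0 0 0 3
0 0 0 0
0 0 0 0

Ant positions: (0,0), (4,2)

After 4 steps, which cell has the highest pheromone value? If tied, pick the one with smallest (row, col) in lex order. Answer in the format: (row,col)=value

Step 1: ant0:(0,0)->S->(1,0) | ant1:(4,2)->N->(3,2)
  grid max=2 at (1,0)
Step 2: ant0:(1,0)->N->(0,0) | ant1:(3,2)->N->(2,2)
  grid max=1 at (0,0)
Step 3: ant0:(0,0)->S->(1,0) | ant1:(2,2)->E->(2,3)
  grid max=2 at (1,0)
Step 4: ant0:(1,0)->N->(0,0) | ant1:(2,3)->N->(1,3)
  grid max=1 at (0,0)
Final grid:
  1 0 0 0
  1 0 0 1
  0 0 0 1
  0 0 0 0
  0 0 0 0
Max pheromone 1 at (0,0)

Answer: (0,0)=1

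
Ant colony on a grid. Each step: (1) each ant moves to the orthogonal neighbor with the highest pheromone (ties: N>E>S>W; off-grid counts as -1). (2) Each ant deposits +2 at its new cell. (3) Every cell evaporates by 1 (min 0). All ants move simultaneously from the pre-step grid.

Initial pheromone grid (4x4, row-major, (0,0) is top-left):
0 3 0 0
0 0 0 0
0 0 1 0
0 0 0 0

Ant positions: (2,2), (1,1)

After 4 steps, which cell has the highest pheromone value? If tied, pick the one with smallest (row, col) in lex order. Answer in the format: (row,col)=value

Answer: (0,1)=5

Derivation:
Step 1: ant0:(2,2)->N->(1,2) | ant1:(1,1)->N->(0,1)
  grid max=4 at (0,1)
Step 2: ant0:(1,2)->N->(0,2) | ant1:(0,1)->E->(0,2)
  grid max=3 at (0,1)
Step 3: ant0:(0,2)->W->(0,1) | ant1:(0,2)->W->(0,1)
  grid max=6 at (0,1)
Step 4: ant0:(0,1)->E->(0,2) | ant1:(0,1)->E->(0,2)
  grid max=5 at (0,1)
Final grid:
  0 5 5 0
  0 0 0 0
  0 0 0 0
  0 0 0 0
Max pheromone 5 at (0,1)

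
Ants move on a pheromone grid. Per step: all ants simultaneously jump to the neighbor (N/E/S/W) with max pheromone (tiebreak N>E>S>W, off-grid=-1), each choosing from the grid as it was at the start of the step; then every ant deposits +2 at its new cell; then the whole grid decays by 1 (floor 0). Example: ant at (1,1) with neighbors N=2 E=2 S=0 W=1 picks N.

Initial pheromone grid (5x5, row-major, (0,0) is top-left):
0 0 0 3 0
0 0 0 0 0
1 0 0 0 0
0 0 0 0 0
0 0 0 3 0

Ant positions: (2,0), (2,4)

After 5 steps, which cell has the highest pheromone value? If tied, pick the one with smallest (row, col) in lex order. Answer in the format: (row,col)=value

Step 1: ant0:(2,0)->N->(1,0) | ant1:(2,4)->N->(1,4)
  grid max=2 at (0,3)
Step 2: ant0:(1,0)->N->(0,0) | ant1:(1,4)->N->(0,4)
  grid max=1 at (0,0)
Step 3: ant0:(0,0)->E->(0,1) | ant1:(0,4)->W->(0,3)
  grid max=2 at (0,3)
Step 4: ant0:(0,1)->E->(0,2) | ant1:(0,3)->E->(0,4)
  grid max=1 at (0,2)
Step 5: ant0:(0,2)->E->(0,3) | ant1:(0,4)->W->(0,3)
  grid max=4 at (0,3)
Final grid:
  0 0 0 4 0
  0 0 0 0 0
  0 0 0 0 0
  0 0 0 0 0
  0 0 0 0 0
Max pheromone 4 at (0,3)

Answer: (0,3)=4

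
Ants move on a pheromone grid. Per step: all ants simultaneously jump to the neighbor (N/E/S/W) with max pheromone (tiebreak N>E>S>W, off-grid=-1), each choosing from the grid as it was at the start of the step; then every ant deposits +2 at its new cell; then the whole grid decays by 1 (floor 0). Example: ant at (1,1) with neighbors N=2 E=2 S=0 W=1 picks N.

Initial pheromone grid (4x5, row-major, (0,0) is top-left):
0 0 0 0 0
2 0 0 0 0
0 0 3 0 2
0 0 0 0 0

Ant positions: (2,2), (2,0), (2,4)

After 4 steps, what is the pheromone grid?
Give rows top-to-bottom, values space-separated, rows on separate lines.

After step 1: ants at (1,2),(1,0),(1,4)
  0 0 0 0 0
  3 0 1 0 1
  0 0 2 0 1
  0 0 0 0 0
After step 2: ants at (2,2),(0,0),(2,4)
  1 0 0 0 0
  2 0 0 0 0
  0 0 3 0 2
  0 0 0 0 0
After step 3: ants at (1,2),(1,0),(1,4)
  0 0 0 0 0
  3 0 1 0 1
  0 0 2 0 1
  0 0 0 0 0
After step 4: ants at (2,2),(0,0),(2,4)
  1 0 0 0 0
  2 0 0 0 0
  0 0 3 0 2
  0 0 0 0 0

1 0 0 0 0
2 0 0 0 0
0 0 3 0 2
0 0 0 0 0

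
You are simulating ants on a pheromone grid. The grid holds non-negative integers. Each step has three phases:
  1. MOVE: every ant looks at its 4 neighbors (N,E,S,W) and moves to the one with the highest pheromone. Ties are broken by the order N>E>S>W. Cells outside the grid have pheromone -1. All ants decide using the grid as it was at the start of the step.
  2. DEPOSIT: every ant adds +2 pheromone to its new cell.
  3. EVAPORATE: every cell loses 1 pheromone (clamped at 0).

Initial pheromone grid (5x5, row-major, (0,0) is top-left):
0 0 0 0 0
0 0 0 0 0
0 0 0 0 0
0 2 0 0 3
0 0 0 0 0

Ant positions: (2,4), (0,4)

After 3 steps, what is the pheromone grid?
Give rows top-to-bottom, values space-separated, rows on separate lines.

After step 1: ants at (3,4),(1,4)
  0 0 0 0 0
  0 0 0 0 1
  0 0 0 0 0
  0 1 0 0 4
  0 0 0 0 0
After step 2: ants at (2,4),(0,4)
  0 0 0 0 1
  0 0 0 0 0
  0 0 0 0 1
  0 0 0 0 3
  0 0 0 0 0
After step 3: ants at (3,4),(1,4)
  0 0 0 0 0
  0 0 0 0 1
  0 0 0 0 0
  0 0 0 0 4
  0 0 0 0 0

0 0 0 0 0
0 0 0 0 1
0 0 0 0 0
0 0 0 0 4
0 0 0 0 0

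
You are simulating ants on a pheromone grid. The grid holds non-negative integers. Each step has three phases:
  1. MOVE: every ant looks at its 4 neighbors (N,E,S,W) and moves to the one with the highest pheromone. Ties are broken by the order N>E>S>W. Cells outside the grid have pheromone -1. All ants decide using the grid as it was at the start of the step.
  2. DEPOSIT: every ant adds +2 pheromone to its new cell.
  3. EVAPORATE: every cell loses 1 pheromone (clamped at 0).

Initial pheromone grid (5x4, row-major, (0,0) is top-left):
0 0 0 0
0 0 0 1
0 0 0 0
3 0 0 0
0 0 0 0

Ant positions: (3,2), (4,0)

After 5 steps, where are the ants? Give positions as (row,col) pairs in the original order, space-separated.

Step 1: ant0:(3,2)->N->(2,2) | ant1:(4,0)->N->(3,0)
  grid max=4 at (3,0)
Step 2: ant0:(2,2)->N->(1,2) | ant1:(3,0)->N->(2,0)
  grid max=3 at (3,0)
Step 3: ant0:(1,2)->N->(0,2) | ant1:(2,0)->S->(3,0)
  grid max=4 at (3,0)
Step 4: ant0:(0,2)->E->(0,3) | ant1:(3,0)->N->(2,0)
  grid max=3 at (3,0)
Step 5: ant0:(0,3)->S->(1,3) | ant1:(2,0)->S->(3,0)
  grid max=4 at (3,0)

(1,3) (3,0)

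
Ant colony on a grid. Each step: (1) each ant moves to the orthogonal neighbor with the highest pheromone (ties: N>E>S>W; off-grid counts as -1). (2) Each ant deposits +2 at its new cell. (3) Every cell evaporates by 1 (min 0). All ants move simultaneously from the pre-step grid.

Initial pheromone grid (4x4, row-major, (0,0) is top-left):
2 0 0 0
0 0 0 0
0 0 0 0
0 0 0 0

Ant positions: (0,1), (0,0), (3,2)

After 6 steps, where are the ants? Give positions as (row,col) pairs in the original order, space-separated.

Step 1: ant0:(0,1)->W->(0,0) | ant1:(0,0)->E->(0,1) | ant2:(3,2)->N->(2,2)
  grid max=3 at (0,0)
Step 2: ant0:(0,0)->E->(0,1) | ant1:(0,1)->W->(0,0) | ant2:(2,2)->N->(1,2)
  grid max=4 at (0,0)
Step 3: ant0:(0,1)->W->(0,0) | ant1:(0,0)->E->(0,1) | ant2:(1,2)->N->(0,2)
  grid max=5 at (0,0)
Step 4: ant0:(0,0)->E->(0,1) | ant1:(0,1)->W->(0,0) | ant2:(0,2)->W->(0,1)
  grid max=6 at (0,0)
Step 5: ant0:(0,1)->W->(0,0) | ant1:(0,0)->E->(0,1) | ant2:(0,1)->W->(0,0)
  grid max=9 at (0,0)
Step 6: ant0:(0,0)->E->(0,1) | ant1:(0,1)->W->(0,0) | ant2:(0,0)->E->(0,1)
  grid max=10 at (0,0)

(0,1) (0,0) (0,1)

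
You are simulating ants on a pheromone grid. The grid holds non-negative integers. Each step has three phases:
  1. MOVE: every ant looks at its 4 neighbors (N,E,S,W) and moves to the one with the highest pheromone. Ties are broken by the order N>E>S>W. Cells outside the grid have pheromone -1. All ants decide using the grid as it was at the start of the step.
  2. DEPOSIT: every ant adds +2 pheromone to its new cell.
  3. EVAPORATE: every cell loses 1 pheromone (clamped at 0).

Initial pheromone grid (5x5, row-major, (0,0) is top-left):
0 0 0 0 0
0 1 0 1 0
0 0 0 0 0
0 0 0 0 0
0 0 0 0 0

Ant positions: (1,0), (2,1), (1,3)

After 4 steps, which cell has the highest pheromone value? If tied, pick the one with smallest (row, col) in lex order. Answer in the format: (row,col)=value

Step 1: ant0:(1,0)->E->(1,1) | ant1:(2,1)->N->(1,1) | ant2:(1,3)->N->(0,3)
  grid max=4 at (1,1)
Step 2: ant0:(1,1)->N->(0,1) | ant1:(1,1)->N->(0,1) | ant2:(0,3)->E->(0,4)
  grid max=3 at (0,1)
Step 3: ant0:(0,1)->S->(1,1) | ant1:(0,1)->S->(1,1) | ant2:(0,4)->S->(1,4)
  grid max=6 at (1,1)
Step 4: ant0:(1,1)->N->(0,1) | ant1:(1,1)->N->(0,1) | ant2:(1,4)->N->(0,4)
  grid max=5 at (0,1)
Final grid:
  0 5 0 0 1
  0 5 0 0 0
  0 0 0 0 0
  0 0 0 0 0
  0 0 0 0 0
Max pheromone 5 at (0,1)

Answer: (0,1)=5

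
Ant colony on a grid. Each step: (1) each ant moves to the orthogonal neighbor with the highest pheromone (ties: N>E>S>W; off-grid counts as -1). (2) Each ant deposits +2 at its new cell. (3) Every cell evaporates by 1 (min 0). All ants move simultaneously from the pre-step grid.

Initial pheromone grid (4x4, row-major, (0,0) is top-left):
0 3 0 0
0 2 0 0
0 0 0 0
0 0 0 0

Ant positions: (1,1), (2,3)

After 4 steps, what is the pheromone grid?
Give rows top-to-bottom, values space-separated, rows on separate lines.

After step 1: ants at (0,1),(1,3)
  0 4 0 0
  0 1 0 1
  0 0 0 0
  0 0 0 0
After step 2: ants at (1,1),(0,3)
  0 3 0 1
  0 2 0 0
  0 0 0 0
  0 0 0 0
After step 3: ants at (0,1),(1,3)
  0 4 0 0
  0 1 0 1
  0 0 0 0
  0 0 0 0
After step 4: ants at (1,1),(0,3)
  0 3 0 1
  0 2 0 0
  0 0 0 0
  0 0 0 0

0 3 0 1
0 2 0 0
0 0 0 0
0 0 0 0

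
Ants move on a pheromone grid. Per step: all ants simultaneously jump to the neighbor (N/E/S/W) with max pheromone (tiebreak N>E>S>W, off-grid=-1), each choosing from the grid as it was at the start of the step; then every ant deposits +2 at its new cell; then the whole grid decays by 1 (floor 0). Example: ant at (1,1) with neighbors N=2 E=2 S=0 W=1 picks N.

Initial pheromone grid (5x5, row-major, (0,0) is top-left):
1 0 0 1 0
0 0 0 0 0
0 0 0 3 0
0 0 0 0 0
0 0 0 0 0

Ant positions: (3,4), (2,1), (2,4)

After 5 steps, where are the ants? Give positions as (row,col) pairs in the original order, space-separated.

Step 1: ant0:(3,4)->N->(2,4) | ant1:(2,1)->N->(1,1) | ant2:(2,4)->W->(2,3)
  grid max=4 at (2,3)
Step 2: ant0:(2,4)->W->(2,3) | ant1:(1,1)->N->(0,1) | ant2:(2,3)->E->(2,4)
  grid max=5 at (2,3)
Step 3: ant0:(2,3)->E->(2,4) | ant1:(0,1)->E->(0,2) | ant2:(2,4)->W->(2,3)
  grid max=6 at (2,3)
Step 4: ant0:(2,4)->W->(2,3) | ant1:(0,2)->E->(0,3) | ant2:(2,3)->E->(2,4)
  grid max=7 at (2,3)
Step 5: ant0:(2,3)->E->(2,4) | ant1:(0,3)->E->(0,4) | ant2:(2,4)->W->(2,3)
  grid max=8 at (2,3)

(2,4) (0,4) (2,3)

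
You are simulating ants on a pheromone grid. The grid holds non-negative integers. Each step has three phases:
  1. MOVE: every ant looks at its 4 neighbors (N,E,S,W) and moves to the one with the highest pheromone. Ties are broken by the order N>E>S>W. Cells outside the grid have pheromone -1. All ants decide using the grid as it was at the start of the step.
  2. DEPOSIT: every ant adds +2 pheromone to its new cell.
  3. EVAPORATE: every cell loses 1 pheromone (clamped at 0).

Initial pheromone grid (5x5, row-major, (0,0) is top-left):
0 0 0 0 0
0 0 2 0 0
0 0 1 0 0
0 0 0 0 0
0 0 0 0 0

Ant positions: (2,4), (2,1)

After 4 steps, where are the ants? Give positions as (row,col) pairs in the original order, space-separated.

Step 1: ant0:(2,4)->N->(1,4) | ant1:(2,1)->E->(2,2)
  grid max=2 at (2,2)
Step 2: ant0:(1,4)->N->(0,4) | ant1:(2,2)->N->(1,2)
  grid max=2 at (1,2)
Step 3: ant0:(0,4)->S->(1,4) | ant1:(1,2)->S->(2,2)
  grid max=2 at (2,2)
Step 4: ant0:(1,4)->N->(0,4) | ant1:(2,2)->N->(1,2)
  grid max=2 at (1,2)

(0,4) (1,2)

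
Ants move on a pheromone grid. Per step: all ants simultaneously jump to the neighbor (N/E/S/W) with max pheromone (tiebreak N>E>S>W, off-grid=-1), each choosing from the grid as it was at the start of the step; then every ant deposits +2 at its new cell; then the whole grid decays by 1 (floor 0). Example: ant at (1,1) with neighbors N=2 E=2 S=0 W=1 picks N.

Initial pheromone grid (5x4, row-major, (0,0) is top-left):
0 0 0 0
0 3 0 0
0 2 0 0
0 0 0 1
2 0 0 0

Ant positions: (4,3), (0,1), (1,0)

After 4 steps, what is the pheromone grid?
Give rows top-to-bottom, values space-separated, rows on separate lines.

After step 1: ants at (3,3),(1,1),(1,1)
  0 0 0 0
  0 6 0 0
  0 1 0 0
  0 0 0 2
  1 0 0 0
After step 2: ants at (2,3),(2,1),(2,1)
  0 0 0 0
  0 5 0 0
  0 4 0 1
  0 0 0 1
  0 0 0 0
After step 3: ants at (3,3),(1,1),(1,1)
  0 0 0 0
  0 8 0 0
  0 3 0 0
  0 0 0 2
  0 0 0 0
After step 4: ants at (2,3),(2,1),(2,1)
  0 0 0 0
  0 7 0 0
  0 6 0 1
  0 0 0 1
  0 0 0 0

0 0 0 0
0 7 0 0
0 6 0 1
0 0 0 1
0 0 0 0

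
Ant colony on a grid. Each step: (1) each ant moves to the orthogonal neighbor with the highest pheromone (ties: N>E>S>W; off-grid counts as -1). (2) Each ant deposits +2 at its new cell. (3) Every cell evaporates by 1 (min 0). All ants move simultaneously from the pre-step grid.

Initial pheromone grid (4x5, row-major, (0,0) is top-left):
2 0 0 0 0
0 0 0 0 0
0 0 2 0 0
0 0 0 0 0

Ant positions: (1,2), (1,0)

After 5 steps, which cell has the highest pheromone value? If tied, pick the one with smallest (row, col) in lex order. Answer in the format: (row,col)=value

Answer: (0,0)=3

Derivation:
Step 1: ant0:(1,2)->S->(2,2) | ant1:(1,0)->N->(0,0)
  grid max=3 at (0,0)
Step 2: ant0:(2,2)->N->(1,2) | ant1:(0,0)->E->(0,1)
  grid max=2 at (0,0)
Step 3: ant0:(1,2)->S->(2,2) | ant1:(0,1)->W->(0,0)
  grid max=3 at (0,0)
Step 4: ant0:(2,2)->N->(1,2) | ant1:(0,0)->E->(0,1)
  grid max=2 at (0,0)
Step 5: ant0:(1,2)->S->(2,2) | ant1:(0,1)->W->(0,0)
  grid max=3 at (0,0)
Final grid:
  3 0 0 0 0
  0 0 0 0 0
  0 0 3 0 0
  0 0 0 0 0
Max pheromone 3 at (0,0)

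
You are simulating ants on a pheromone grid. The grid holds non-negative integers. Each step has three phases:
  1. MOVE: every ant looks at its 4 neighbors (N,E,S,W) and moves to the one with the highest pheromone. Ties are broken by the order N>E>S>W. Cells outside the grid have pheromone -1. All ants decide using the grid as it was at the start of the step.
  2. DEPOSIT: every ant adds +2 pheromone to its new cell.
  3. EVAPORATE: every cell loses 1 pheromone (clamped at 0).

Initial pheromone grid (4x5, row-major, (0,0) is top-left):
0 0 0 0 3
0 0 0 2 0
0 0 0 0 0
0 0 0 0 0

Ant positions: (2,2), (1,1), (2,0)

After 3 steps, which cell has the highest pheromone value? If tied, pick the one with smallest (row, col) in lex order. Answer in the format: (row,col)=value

Answer: (0,3)=3

Derivation:
Step 1: ant0:(2,2)->N->(1,2) | ant1:(1,1)->N->(0,1) | ant2:(2,0)->N->(1,0)
  grid max=2 at (0,4)
Step 2: ant0:(1,2)->E->(1,3) | ant1:(0,1)->E->(0,2) | ant2:(1,0)->N->(0,0)
  grid max=2 at (1,3)
Step 3: ant0:(1,3)->N->(0,3) | ant1:(0,2)->E->(0,3) | ant2:(0,0)->E->(0,1)
  grid max=3 at (0,3)
Final grid:
  0 1 0 3 0
  0 0 0 1 0
  0 0 0 0 0
  0 0 0 0 0
Max pheromone 3 at (0,3)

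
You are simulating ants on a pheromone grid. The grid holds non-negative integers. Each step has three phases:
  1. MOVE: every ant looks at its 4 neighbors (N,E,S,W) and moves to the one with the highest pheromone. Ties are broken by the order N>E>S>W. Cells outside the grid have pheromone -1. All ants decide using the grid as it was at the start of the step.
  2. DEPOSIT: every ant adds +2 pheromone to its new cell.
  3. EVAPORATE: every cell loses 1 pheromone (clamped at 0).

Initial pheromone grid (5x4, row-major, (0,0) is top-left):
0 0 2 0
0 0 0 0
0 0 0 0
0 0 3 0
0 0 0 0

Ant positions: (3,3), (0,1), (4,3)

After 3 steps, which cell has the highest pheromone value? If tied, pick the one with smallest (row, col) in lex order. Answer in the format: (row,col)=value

Step 1: ant0:(3,3)->W->(3,2) | ant1:(0,1)->E->(0,2) | ant2:(4,3)->N->(3,3)
  grid max=4 at (3,2)
Step 2: ant0:(3,2)->E->(3,3) | ant1:(0,2)->E->(0,3) | ant2:(3,3)->W->(3,2)
  grid max=5 at (3,2)
Step 3: ant0:(3,3)->W->(3,2) | ant1:(0,3)->W->(0,2) | ant2:(3,2)->E->(3,3)
  grid max=6 at (3,2)
Final grid:
  0 0 3 0
  0 0 0 0
  0 0 0 0
  0 0 6 3
  0 0 0 0
Max pheromone 6 at (3,2)

Answer: (3,2)=6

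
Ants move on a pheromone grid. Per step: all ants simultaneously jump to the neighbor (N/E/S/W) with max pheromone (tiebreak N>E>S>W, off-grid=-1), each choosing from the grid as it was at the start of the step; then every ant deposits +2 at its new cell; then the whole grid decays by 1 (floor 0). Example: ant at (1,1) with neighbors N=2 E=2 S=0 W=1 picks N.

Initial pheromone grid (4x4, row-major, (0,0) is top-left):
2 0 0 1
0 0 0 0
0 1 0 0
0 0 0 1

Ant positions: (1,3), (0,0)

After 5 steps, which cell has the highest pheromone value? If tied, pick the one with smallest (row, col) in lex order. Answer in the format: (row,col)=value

Answer: (0,3)=2

Derivation:
Step 1: ant0:(1,3)->N->(0,3) | ant1:(0,0)->E->(0,1)
  grid max=2 at (0,3)
Step 2: ant0:(0,3)->S->(1,3) | ant1:(0,1)->W->(0,0)
  grid max=2 at (0,0)
Step 3: ant0:(1,3)->N->(0,3) | ant1:(0,0)->E->(0,1)
  grid max=2 at (0,3)
Step 4: ant0:(0,3)->S->(1,3) | ant1:(0,1)->W->(0,0)
  grid max=2 at (0,0)
Step 5: ant0:(1,3)->N->(0,3) | ant1:(0,0)->E->(0,1)
  grid max=2 at (0,3)
Final grid:
  1 1 0 2
  0 0 0 0
  0 0 0 0
  0 0 0 0
Max pheromone 2 at (0,3)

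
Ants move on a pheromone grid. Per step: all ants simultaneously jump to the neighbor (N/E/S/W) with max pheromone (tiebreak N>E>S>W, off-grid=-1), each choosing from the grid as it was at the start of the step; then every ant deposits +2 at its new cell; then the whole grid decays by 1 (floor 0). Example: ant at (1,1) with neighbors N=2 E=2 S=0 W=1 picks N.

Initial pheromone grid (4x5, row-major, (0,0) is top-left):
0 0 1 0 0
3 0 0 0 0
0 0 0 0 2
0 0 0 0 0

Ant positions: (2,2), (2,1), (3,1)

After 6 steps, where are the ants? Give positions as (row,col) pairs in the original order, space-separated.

Step 1: ant0:(2,2)->N->(1,2) | ant1:(2,1)->N->(1,1) | ant2:(3,1)->N->(2,1)
  grid max=2 at (1,0)
Step 2: ant0:(1,2)->W->(1,1) | ant1:(1,1)->W->(1,0) | ant2:(2,1)->N->(1,1)
  grid max=4 at (1,1)
Step 3: ant0:(1,1)->W->(1,0) | ant1:(1,0)->E->(1,1) | ant2:(1,1)->W->(1,0)
  grid max=6 at (1,0)
Step 4: ant0:(1,0)->E->(1,1) | ant1:(1,1)->W->(1,0) | ant2:(1,0)->E->(1,1)
  grid max=8 at (1,1)
Step 5: ant0:(1,1)->W->(1,0) | ant1:(1,0)->E->(1,1) | ant2:(1,1)->W->(1,0)
  grid max=10 at (1,0)
Step 6: ant0:(1,0)->E->(1,1) | ant1:(1,1)->W->(1,0) | ant2:(1,0)->E->(1,1)
  grid max=12 at (1,1)

(1,1) (1,0) (1,1)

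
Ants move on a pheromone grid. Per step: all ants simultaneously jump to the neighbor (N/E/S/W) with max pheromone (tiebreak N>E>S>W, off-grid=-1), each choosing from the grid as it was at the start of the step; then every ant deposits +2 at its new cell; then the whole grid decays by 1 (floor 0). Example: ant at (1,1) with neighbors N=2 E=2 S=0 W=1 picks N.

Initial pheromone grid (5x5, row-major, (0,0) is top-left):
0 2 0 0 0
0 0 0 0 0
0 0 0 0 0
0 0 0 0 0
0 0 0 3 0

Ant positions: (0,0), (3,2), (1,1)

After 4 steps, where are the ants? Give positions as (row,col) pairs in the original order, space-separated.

Step 1: ant0:(0,0)->E->(0,1) | ant1:(3,2)->N->(2,2) | ant2:(1,1)->N->(0,1)
  grid max=5 at (0,1)
Step 2: ant0:(0,1)->E->(0,2) | ant1:(2,2)->N->(1,2) | ant2:(0,1)->E->(0,2)
  grid max=4 at (0,1)
Step 3: ant0:(0,2)->W->(0,1) | ant1:(1,2)->N->(0,2) | ant2:(0,2)->W->(0,1)
  grid max=7 at (0,1)
Step 4: ant0:(0,1)->E->(0,2) | ant1:(0,2)->W->(0,1) | ant2:(0,1)->E->(0,2)
  grid max=8 at (0,1)

(0,2) (0,1) (0,2)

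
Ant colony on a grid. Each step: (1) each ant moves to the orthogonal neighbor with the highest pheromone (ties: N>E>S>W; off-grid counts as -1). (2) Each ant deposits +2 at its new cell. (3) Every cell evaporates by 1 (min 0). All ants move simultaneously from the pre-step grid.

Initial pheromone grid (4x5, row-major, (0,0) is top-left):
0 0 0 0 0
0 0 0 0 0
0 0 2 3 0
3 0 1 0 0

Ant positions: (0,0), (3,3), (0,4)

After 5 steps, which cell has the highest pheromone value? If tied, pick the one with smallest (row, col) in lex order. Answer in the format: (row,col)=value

Step 1: ant0:(0,0)->E->(0,1) | ant1:(3,3)->N->(2,3) | ant2:(0,4)->S->(1,4)
  grid max=4 at (2,3)
Step 2: ant0:(0,1)->E->(0,2) | ant1:(2,3)->W->(2,2) | ant2:(1,4)->N->(0,4)
  grid max=3 at (2,3)
Step 3: ant0:(0,2)->E->(0,3) | ant1:(2,2)->E->(2,3) | ant2:(0,4)->S->(1,4)
  grid max=4 at (2,3)
Step 4: ant0:(0,3)->E->(0,4) | ant1:(2,3)->W->(2,2) | ant2:(1,4)->N->(0,4)
  grid max=3 at (0,4)
Step 5: ant0:(0,4)->S->(1,4) | ant1:(2,2)->E->(2,3) | ant2:(0,4)->S->(1,4)
  grid max=4 at (2,3)
Final grid:
  0 0 0 0 2
  0 0 0 0 3
  0 0 1 4 0
  0 0 0 0 0
Max pheromone 4 at (2,3)

Answer: (2,3)=4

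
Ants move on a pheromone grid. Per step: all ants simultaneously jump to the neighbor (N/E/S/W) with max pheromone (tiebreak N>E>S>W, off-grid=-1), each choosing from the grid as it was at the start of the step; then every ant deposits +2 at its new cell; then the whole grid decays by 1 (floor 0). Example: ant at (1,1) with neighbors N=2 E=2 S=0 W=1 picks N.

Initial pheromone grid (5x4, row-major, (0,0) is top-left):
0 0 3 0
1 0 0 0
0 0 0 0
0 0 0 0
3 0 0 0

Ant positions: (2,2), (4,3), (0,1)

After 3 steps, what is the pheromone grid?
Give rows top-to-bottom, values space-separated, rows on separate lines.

After step 1: ants at (1,2),(3,3),(0,2)
  0 0 4 0
  0 0 1 0
  0 0 0 0
  0 0 0 1
  2 0 0 0
After step 2: ants at (0,2),(2,3),(1,2)
  0 0 5 0
  0 0 2 0
  0 0 0 1
  0 0 0 0
  1 0 0 0
After step 3: ants at (1,2),(1,3),(0,2)
  0 0 6 0
  0 0 3 1
  0 0 0 0
  0 0 0 0
  0 0 0 0

0 0 6 0
0 0 3 1
0 0 0 0
0 0 0 0
0 0 0 0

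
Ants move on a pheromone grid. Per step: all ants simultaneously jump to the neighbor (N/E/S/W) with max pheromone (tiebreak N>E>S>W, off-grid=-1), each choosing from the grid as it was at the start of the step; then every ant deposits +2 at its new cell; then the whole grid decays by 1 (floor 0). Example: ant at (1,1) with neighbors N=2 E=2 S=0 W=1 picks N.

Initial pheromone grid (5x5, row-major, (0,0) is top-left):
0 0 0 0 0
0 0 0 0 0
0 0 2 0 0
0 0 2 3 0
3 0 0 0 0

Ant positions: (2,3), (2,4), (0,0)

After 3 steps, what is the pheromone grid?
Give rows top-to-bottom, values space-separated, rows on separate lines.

After step 1: ants at (3,3),(1,4),(0,1)
  0 1 0 0 0
  0 0 0 0 1
  0 0 1 0 0
  0 0 1 4 0
  2 0 0 0 0
After step 2: ants at (3,2),(0,4),(0,2)
  0 0 1 0 1
  0 0 0 0 0
  0 0 0 0 0
  0 0 2 3 0
  1 0 0 0 0
After step 3: ants at (3,3),(1,4),(0,3)
  0 0 0 1 0
  0 0 0 0 1
  0 0 0 0 0
  0 0 1 4 0
  0 0 0 0 0

0 0 0 1 0
0 0 0 0 1
0 0 0 0 0
0 0 1 4 0
0 0 0 0 0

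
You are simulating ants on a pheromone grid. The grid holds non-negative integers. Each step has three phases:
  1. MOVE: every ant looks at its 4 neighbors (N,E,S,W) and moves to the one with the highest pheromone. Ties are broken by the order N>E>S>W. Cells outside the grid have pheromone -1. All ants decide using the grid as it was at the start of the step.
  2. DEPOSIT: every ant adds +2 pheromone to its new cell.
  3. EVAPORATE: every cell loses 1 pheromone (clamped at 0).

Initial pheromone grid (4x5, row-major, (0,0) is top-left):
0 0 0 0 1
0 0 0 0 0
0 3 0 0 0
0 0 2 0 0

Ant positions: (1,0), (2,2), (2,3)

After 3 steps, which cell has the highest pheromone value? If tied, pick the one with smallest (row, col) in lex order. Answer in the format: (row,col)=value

Answer: (2,1)=4

Derivation:
Step 1: ant0:(1,0)->N->(0,0) | ant1:(2,2)->W->(2,1) | ant2:(2,3)->N->(1,3)
  grid max=4 at (2,1)
Step 2: ant0:(0,0)->E->(0,1) | ant1:(2,1)->N->(1,1) | ant2:(1,3)->N->(0,3)
  grid max=3 at (2,1)
Step 3: ant0:(0,1)->S->(1,1) | ant1:(1,1)->S->(2,1) | ant2:(0,3)->E->(0,4)
  grid max=4 at (2,1)
Final grid:
  0 0 0 0 1
  0 2 0 0 0
  0 4 0 0 0
  0 0 0 0 0
Max pheromone 4 at (2,1)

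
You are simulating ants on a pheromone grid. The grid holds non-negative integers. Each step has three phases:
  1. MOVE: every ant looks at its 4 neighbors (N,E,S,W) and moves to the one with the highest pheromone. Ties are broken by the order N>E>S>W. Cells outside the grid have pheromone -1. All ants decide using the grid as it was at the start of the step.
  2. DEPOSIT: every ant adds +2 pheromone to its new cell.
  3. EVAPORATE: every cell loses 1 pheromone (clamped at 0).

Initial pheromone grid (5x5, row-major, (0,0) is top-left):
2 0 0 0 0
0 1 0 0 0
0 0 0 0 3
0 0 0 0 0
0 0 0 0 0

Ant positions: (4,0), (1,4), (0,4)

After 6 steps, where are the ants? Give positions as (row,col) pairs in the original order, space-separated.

Step 1: ant0:(4,0)->N->(3,0) | ant1:(1,4)->S->(2,4) | ant2:(0,4)->S->(1,4)
  grid max=4 at (2,4)
Step 2: ant0:(3,0)->N->(2,0) | ant1:(2,4)->N->(1,4) | ant2:(1,4)->S->(2,4)
  grid max=5 at (2,4)
Step 3: ant0:(2,0)->N->(1,0) | ant1:(1,4)->S->(2,4) | ant2:(2,4)->N->(1,4)
  grid max=6 at (2,4)
Step 4: ant0:(1,0)->N->(0,0) | ant1:(2,4)->N->(1,4) | ant2:(1,4)->S->(2,4)
  grid max=7 at (2,4)
Step 5: ant0:(0,0)->E->(0,1) | ant1:(1,4)->S->(2,4) | ant2:(2,4)->N->(1,4)
  grid max=8 at (2,4)
Step 6: ant0:(0,1)->E->(0,2) | ant1:(2,4)->N->(1,4) | ant2:(1,4)->S->(2,4)
  grid max=9 at (2,4)

(0,2) (1,4) (2,4)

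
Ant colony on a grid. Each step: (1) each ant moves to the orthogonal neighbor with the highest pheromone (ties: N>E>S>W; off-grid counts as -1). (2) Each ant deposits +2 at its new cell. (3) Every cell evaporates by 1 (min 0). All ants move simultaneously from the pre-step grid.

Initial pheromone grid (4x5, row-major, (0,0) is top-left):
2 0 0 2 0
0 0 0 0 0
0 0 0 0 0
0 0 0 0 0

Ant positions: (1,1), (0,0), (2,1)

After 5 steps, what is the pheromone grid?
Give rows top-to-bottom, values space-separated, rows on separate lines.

After step 1: ants at (0,1),(0,1),(1,1)
  1 3 0 1 0
  0 1 0 0 0
  0 0 0 0 0
  0 0 0 0 0
After step 2: ants at (1,1),(1,1),(0,1)
  0 4 0 0 0
  0 4 0 0 0
  0 0 0 0 0
  0 0 0 0 0
After step 3: ants at (0,1),(0,1),(1,1)
  0 7 0 0 0
  0 5 0 0 0
  0 0 0 0 0
  0 0 0 0 0
After step 4: ants at (1,1),(1,1),(0,1)
  0 8 0 0 0
  0 8 0 0 0
  0 0 0 0 0
  0 0 0 0 0
After step 5: ants at (0,1),(0,1),(1,1)
  0 11 0 0 0
  0 9 0 0 0
  0 0 0 0 0
  0 0 0 0 0

0 11 0 0 0
0 9 0 0 0
0 0 0 0 0
0 0 0 0 0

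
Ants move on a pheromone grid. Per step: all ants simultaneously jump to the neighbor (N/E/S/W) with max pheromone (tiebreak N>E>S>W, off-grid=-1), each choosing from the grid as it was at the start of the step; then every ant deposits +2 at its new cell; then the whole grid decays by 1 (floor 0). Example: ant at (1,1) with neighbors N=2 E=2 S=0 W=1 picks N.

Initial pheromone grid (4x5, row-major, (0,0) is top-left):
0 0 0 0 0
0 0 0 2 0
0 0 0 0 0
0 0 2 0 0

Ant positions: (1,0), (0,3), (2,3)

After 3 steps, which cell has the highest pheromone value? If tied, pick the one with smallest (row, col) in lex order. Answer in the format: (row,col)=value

Answer: (1,3)=7

Derivation:
Step 1: ant0:(1,0)->N->(0,0) | ant1:(0,3)->S->(1,3) | ant2:(2,3)->N->(1,3)
  grid max=5 at (1,3)
Step 2: ant0:(0,0)->E->(0,1) | ant1:(1,3)->N->(0,3) | ant2:(1,3)->N->(0,3)
  grid max=4 at (1,3)
Step 3: ant0:(0,1)->E->(0,2) | ant1:(0,3)->S->(1,3) | ant2:(0,3)->S->(1,3)
  grid max=7 at (1,3)
Final grid:
  0 0 1 2 0
  0 0 0 7 0
  0 0 0 0 0
  0 0 0 0 0
Max pheromone 7 at (1,3)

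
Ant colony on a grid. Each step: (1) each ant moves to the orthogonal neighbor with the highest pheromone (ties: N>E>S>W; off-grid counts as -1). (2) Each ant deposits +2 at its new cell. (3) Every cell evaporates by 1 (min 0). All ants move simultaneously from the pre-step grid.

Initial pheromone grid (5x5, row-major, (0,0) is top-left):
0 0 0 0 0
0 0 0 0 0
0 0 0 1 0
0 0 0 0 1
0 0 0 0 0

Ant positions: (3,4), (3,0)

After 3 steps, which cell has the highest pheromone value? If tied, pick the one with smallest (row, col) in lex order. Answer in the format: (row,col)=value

Step 1: ant0:(3,4)->N->(2,4) | ant1:(3,0)->N->(2,0)
  grid max=1 at (2,0)
Step 2: ant0:(2,4)->N->(1,4) | ant1:(2,0)->N->(1,0)
  grid max=1 at (1,0)
Step 3: ant0:(1,4)->N->(0,4) | ant1:(1,0)->N->(0,0)
  grid max=1 at (0,0)
Final grid:
  1 0 0 0 1
  0 0 0 0 0
  0 0 0 0 0
  0 0 0 0 0
  0 0 0 0 0
Max pheromone 1 at (0,0)

Answer: (0,0)=1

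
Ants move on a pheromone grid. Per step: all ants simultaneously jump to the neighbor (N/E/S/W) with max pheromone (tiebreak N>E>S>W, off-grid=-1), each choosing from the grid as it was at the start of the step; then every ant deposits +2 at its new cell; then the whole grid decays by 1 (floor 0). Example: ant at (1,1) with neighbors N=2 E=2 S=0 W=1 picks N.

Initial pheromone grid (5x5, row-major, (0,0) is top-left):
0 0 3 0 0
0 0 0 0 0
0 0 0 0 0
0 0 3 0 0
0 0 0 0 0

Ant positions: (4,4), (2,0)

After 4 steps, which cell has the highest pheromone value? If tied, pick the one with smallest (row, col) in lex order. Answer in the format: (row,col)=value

Answer: (0,2)=1

Derivation:
Step 1: ant0:(4,4)->N->(3,4) | ant1:(2,0)->N->(1,0)
  grid max=2 at (0,2)
Step 2: ant0:(3,4)->N->(2,4) | ant1:(1,0)->N->(0,0)
  grid max=1 at (0,0)
Step 3: ant0:(2,4)->N->(1,4) | ant1:(0,0)->E->(0,1)
  grid max=1 at (0,1)
Step 4: ant0:(1,4)->N->(0,4) | ant1:(0,1)->E->(0,2)
  grid max=1 at (0,2)
Final grid:
  0 0 1 0 1
  0 0 0 0 0
  0 0 0 0 0
  0 0 0 0 0
  0 0 0 0 0
Max pheromone 1 at (0,2)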